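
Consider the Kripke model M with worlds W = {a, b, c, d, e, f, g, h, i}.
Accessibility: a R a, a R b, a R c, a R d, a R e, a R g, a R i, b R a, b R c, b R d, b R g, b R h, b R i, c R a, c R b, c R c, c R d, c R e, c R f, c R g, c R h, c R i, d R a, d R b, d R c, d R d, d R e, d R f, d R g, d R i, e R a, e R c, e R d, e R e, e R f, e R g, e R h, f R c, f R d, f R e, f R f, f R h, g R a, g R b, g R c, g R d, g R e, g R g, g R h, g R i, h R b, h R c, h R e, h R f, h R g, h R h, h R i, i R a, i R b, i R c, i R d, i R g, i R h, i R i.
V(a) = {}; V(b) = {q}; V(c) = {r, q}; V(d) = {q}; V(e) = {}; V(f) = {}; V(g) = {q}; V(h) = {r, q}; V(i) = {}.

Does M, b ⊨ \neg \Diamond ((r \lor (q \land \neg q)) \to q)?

No

At b: \Diamond ((r \lor (q \land \neg q)) \to q) is true, so \neg \Diamond ((r \lor (q \land \neg q)) \to q) is false.
  At b: \Diamond ((r \lor (q \land \neg q)) \to q) requires (r \lor (q \land \neg q)) \to q at some successor in {a, c, d, g, h, i}.
    (r \lor (q \land \neg q)) \to q holds at a, so \Diamond ((r \lor (q \land \neg q)) \to q) is true at b.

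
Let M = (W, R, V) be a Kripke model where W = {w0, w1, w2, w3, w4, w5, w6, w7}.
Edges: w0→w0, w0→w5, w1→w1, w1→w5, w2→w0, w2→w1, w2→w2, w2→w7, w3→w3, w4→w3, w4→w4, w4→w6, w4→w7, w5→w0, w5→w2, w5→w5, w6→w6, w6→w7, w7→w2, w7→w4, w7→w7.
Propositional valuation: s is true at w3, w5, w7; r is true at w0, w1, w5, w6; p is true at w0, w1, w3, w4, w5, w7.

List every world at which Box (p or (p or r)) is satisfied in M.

Recall that Box ψ holds at a world iff ψ holds at every accessible world, and Dia ψ holds iff ψ holds at some accessible world.
Let φ = Box (p or (p or r)). Evaluate φ at each world:
  w0 (successors {w0, w5}): φ is true.
  w1 (successors {w1, w5}): φ is true.
  w2 (successors {w0, w1, w2, w7}): φ is false.
  w3 (successors {w3}): φ is true.
  w4 (successors {w3, w4, w6, w7}): φ is true.
  w5 (successors {w0, w2, w5}): φ is false.
  w6 (successors {w6, w7}): φ is true.
  w7 (successors {w2, w4, w7}): φ is false.
For instance, at w5:
  At w5: Box (p or (p or r)) requires p or (p or r) at every successor {w0, w2, w5}.
    p or (p or r) fails at w2, so Box (p or (p or r)) is false at w5.
Satisfying worlds: {w0, w1, w3, w4, w6}

w0, w1, w3, w4, w6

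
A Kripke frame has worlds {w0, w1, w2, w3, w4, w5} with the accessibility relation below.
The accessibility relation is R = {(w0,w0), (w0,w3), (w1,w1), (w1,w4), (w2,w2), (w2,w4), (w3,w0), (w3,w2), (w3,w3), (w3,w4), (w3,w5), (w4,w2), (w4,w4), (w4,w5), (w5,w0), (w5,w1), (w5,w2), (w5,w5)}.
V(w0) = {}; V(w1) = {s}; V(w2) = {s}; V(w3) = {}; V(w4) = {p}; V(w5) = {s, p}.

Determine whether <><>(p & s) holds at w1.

At w1: <><>(p & s) requires <>(p & s) at some successor in {w1, w4}.
  <>(p & s) holds at w4, so <><>(p & s) is true at w1.
    At w4: <>(p & s) requires p & s at some successor in {w2, w4, w5}.
      p & s holds at w5, so <>(p & s) is true at w4.

Yes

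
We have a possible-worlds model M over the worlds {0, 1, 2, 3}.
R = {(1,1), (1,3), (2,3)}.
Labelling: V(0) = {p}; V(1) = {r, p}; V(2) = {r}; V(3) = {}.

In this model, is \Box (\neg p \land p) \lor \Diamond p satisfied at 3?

Yes

Recall that \Box ψ holds at a world iff ψ holds at every accessible world, and \Diamond ψ holds iff ψ holds at some accessible world.
At 3: \Box (\neg p \land p) is true, \Diamond p is false, so \Box (\neg p \land p) \lor \Diamond p is true.
  At 3: no accessible worlds, so \Box (\neg p \land p) holds vacuously.
  At 3: no accessible worlds, so \Diamond p is false.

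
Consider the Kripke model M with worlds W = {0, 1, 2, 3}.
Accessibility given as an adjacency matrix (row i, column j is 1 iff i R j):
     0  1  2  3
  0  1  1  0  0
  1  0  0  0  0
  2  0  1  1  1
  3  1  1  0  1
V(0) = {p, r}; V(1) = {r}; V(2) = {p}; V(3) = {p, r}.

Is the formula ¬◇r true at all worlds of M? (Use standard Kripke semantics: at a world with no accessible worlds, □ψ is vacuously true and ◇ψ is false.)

Let φ = ¬◇r. Evaluate φ at each world:
  0 (successors {0, 1}): φ is false.
  1 (successors ∅): φ is true.
  2 (successors {1, 2, 3}): φ is false.
  3 (successors {0, 1, 3}): φ is false.
Detail at 0 (counterexample):
  At 0: ◇r is true, so ¬◇r is false.
    At 0: ◇r requires r at some successor in {0, 1}.
      r holds at 0, so ◇r is true at 0.

No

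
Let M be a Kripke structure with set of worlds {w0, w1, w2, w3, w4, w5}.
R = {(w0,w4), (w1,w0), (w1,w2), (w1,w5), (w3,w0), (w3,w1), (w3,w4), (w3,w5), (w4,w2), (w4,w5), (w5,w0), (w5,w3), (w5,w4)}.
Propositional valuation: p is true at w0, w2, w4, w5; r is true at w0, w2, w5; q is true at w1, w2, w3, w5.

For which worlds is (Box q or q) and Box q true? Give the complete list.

Recall that Box ψ holds at a world iff ψ holds at every accessible world, and Dia ψ holds iff ψ holds at some accessible world.
Let φ = (Box q or q) and Box q. Evaluate φ at each world:
  w0 (successors {w4}): φ is false.
  w1 (successors {w0, w2, w5}): φ is false.
  w2 (successors ∅): φ is true.
  w3 (successors {w0, w1, w4, w5}): φ is false.
  w4 (successors {w2, w5}): φ is true.
  w5 (successors {w0, w3, w4}): φ is false.
For instance, at w5:
  At w5: Box q or q is true, Box q is false, so (Box q or q) and Box q is false.
    At w5: Box q is false, q is true, so Box q or q is true.
      At w5: Box q requires q at every successor {w0, w3, w4}.
        q fails at w0, so Box q is false at w5.
    At w5: Box q requires q at every successor {w0, w3, w4}.
      q fails at w0, so Box q is false at w5.
Satisfying worlds: {w2, w4}

w2, w4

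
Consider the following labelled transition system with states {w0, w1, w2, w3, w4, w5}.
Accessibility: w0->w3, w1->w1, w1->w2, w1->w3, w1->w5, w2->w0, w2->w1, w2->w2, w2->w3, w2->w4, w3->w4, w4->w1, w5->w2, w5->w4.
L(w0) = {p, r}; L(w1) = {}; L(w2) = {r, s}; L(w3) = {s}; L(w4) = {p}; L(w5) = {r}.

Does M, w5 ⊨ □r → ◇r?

Yes

At w5: □r is false, ◇r is true, so □r → ◇r is true.
  At w5: □r requires r at every successor {w2, w4}.
    r fails at w4, so □r is false at w5.
  At w5: ◇r requires r at some successor in {w2, w4}.
    r holds at w2, so ◇r is true at w5.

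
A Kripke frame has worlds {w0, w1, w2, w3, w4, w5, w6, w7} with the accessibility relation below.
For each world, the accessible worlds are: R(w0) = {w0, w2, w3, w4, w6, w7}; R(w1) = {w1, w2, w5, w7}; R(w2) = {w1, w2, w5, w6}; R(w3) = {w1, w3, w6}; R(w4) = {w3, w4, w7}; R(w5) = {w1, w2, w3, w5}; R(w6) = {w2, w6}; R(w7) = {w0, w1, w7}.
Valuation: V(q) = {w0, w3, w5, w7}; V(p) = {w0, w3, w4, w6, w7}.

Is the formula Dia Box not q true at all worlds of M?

No

Let φ = Dia Box not q. Evaluate φ at each world:
  w0 (successors {w0, w2, w3, w4, w6, w7}): φ is true.
  w1 (successors {w1, w2, w5, w7}): φ is false.
  w2 (successors {w1, w2, w5, w6}): φ is true.
  w3 (successors {w1, w3, w6}): φ is true.
  w4 (successors {w3, w4, w7}): φ is false.
  w5 (successors {w1, w2, w3, w5}): φ is false.
  w6 (successors {w2, w6}): φ is true.
  w7 (successors {w0, w1, w7}): φ is false.
Detail at w1 (counterexample):
  At w1: Dia Box not q requires Box not q at some successor in {w1, w2, w5, w7}.
    At w1: Box not q is false.
    At w2: Box not q is false.
    At w5: Box not q is false.
    At w7: Box not q is false.
  So Dia Box not q is false at w1.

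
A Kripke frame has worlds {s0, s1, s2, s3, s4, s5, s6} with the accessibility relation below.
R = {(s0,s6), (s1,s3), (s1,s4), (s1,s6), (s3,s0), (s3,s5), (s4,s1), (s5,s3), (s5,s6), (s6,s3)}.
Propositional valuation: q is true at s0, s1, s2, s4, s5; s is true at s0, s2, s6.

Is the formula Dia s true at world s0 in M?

At s0: Dia s requires s at some successor in {s6}.
  s holds at s6, so Dia s is true at s0.

Yes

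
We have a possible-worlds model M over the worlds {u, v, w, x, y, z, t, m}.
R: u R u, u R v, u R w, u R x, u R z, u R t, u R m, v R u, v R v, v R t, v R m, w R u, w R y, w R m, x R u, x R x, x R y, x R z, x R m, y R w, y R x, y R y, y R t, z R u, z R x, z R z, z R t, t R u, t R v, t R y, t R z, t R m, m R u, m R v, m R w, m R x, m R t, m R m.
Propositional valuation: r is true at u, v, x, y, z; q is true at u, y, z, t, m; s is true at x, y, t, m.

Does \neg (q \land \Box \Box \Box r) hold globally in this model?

Let φ = \neg (q \land \Box \Box \Box r). Evaluate φ at each world:
  u (successors {u, v, w, x, z, t, m}): φ is true.
  v (successors {u, v, t, m}): φ is true.
  w (successors {u, y, m}): φ is true.
  x (successors {u, x, y, z, m}): φ is true.
  y (successors {w, x, y, t}): φ is true.
  z (successors {u, x, z, t}): φ is true.
  t (successors {u, v, y, z, m}): φ is true.
  m (successors {u, v, w, x, t, m}): φ is true.
For instance, at t:
  At t: q \land \Box \Box \Box r is false, so \neg (q \land \Box \Box \Box r) is true.
    At t: q is true, \Box \Box \Box r is false, so q \land \Box \Box \Box r is false.
      At t: \Box \Box \Box r requires \Box \Box r at every successor {u, v, y, z, m}.
        \Box \Box r fails at u, so \Box \Box \Box r is false at t.

Yes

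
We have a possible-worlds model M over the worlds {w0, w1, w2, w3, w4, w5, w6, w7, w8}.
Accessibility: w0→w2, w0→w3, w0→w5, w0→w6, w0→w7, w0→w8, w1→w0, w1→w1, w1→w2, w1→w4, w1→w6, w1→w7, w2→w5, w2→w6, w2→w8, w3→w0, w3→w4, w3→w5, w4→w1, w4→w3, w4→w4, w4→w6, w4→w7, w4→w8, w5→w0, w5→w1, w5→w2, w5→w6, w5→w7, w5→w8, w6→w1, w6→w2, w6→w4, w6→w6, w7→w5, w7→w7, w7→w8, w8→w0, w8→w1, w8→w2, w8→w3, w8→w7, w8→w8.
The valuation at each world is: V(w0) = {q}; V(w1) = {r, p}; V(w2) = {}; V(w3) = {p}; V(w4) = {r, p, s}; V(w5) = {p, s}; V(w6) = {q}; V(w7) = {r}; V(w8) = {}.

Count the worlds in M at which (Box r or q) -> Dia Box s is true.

Let φ = (Box r or q) -> Dia Box s. Evaluate φ at each world:
  w0 (successors {w2, w3, w5, w6, w7, w8}): φ is false.
  w1 (successors {w0, w1, w2, w4, w6, w7}): φ is true.
  w2 (successors {w5, w6, w8}): φ is true.
  w3 (successors {w0, w4, w5}): φ is true.
  w4 (successors {w1, w3, w4, w6, w7, w8}): φ is true.
  w5 (successors {w0, w1, w2, w6, w7, w8}): φ is true.
  w6 (successors {w1, w2, w4, w6}): φ is false.
  w7 (successors {w5, w7, w8}): φ is true.
  w8 (successors {w0, w1, w2, w3, w7, w8}): φ is true.
For instance, at w3:
  At w3: Box r or q is false, Dia Box s is false, so (Box r or q) -> Dia Box s is true.
    At w3: Box r is false, q is false, so Box r or q is false.
      At w3: Box r requires r at every successor {w0, w4, w5}.
        r fails at w0, so Box r is false at w3.
    At w3: Dia Box s requires Box s at some successor in {w0, w4, w5}.
      At w0: Box s is false.
      At w4: Box s is false.
      At w5: Box s is false.
    So Dia Box s is false at w3.
Satisfying worlds: {w1, w2, w3, w4, w5, w7, w8}

7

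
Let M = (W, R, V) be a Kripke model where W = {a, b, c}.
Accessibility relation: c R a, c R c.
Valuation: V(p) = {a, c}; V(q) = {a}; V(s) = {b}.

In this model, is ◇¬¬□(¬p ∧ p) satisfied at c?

Yes

Recall that □ψ holds at a world iff ψ holds at every accessible world, and ◇ψ holds iff ψ holds at some accessible world.
At c: ◇¬¬□(¬p ∧ p) requires ¬¬□(¬p ∧ p) at some successor in {a, c}.
  ¬¬□(¬p ∧ p) holds at a, so ◇¬¬□(¬p ∧ p) is true at c.
    At a: ¬□(¬p ∧ p) is false, so ¬¬□(¬p ∧ p) is true.
      At a: □(¬p ∧ p) is true, so ¬□(¬p ∧ p) is false.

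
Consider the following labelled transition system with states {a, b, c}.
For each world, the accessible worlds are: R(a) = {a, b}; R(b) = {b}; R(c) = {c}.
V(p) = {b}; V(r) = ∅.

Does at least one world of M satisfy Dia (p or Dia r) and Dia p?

Yes

Let φ = Dia (p or Dia r) and Dia p. Evaluate φ at each world:
  a (successors {a, b}): φ is true.
  b (successors {b}): φ is true.
  c (successors {c}): φ is false.
Detail at a (witness):
  At a: Dia (p or Dia r) is true, Dia p is true, so Dia (p or Dia r) and Dia p is true.
    At a: Dia (p or Dia r) requires p or Dia r at some successor in {a, b}.
      p or Dia r holds at b, so Dia (p or Dia r) is true at a.
    At a: Dia p requires p at some successor in {a, b}.
      p holds at b, so Dia p is true at a.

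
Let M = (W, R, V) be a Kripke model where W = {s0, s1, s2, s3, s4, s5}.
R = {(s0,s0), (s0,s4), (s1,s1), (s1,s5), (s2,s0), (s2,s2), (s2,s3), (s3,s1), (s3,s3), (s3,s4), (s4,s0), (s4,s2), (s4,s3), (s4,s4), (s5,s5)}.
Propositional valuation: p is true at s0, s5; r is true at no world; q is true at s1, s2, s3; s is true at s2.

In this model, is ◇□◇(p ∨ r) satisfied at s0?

Yes

At s0: ◇□◇(p ∨ r) requires □◇(p ∨ r) at some successor in {s0, s4}.
  □◇(p ∨ r) holds at s0, so ◇□◇(p ∨ r) is true at s0.
    At s0: □◇(p ∨ r) requires ◇(p ∨ r) at every successor {s0, s4}.
      At s0: ◇(p ∨ r) is true.
      At s4: ◇(p ∨ r) is true.
    So □◇(p ∨ r) is true at s0.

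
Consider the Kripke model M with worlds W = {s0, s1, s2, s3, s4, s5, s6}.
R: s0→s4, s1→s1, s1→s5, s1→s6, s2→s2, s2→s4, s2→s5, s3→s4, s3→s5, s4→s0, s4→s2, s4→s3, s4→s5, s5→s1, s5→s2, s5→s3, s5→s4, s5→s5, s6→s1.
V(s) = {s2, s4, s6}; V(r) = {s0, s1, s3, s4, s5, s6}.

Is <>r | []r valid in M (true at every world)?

Let φ = <>r | []r. Evaluate φ at each world:
  s0 (successors {s4}): φ is true.
  s1 (successors {s1, s5, s6}): φ is true.
  s2 (successors {s2, s4, s5}): φ is true.
  s3 (successors {s4, s5}): φ is true.
  s4 (successors {s0, s2, s3, s5}): φ is true.
  s5 (successors {s1, s2, s3, s4, s5}): φ is true.
  s6 (successors {s1}): φ is true.
For instance, at s3:
  At s3: <>r is true, []r is true, so <>r | []r is true.
    At s3: <>r requires r at some successor in {s4, s5}.
      r holds at s4, so <>r is true at s3.
    At s3: []r requires r at every successor {s4, s5}.
      At s4: r is true.
      At s5: r is true.
    So []r is true at s3.

Yes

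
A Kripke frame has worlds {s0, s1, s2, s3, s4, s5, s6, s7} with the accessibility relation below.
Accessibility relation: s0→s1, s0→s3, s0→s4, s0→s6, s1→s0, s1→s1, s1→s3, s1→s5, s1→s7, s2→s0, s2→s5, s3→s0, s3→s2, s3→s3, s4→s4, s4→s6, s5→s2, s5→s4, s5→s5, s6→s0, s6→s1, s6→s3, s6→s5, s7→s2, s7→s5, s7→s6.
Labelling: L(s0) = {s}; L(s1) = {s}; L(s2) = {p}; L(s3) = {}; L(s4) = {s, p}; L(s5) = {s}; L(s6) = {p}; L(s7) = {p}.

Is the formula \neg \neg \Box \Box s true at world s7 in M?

No

At s7: \neg \Box \Box s is true, so \neg \neg \Box \Box s is false.
  At s7: \Box \Box s is false, so \neg \Box \Box s is true.
    At s7: \Box \Box s requires \Box s at every successor {s2, s5, s6}.
      \Box s fails at s5, so \Box \Box s is false at s7.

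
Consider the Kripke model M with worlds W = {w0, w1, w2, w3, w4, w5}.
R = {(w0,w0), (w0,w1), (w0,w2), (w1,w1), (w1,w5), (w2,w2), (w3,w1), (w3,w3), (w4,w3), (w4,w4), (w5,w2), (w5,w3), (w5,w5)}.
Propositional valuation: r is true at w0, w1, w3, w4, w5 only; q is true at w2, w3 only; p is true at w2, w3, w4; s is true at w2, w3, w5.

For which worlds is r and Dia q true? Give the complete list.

w0, w3, w4, w5

Recall that Dia ψ holds at a world iff ψ holds at some accessible world.
Let φ = r and Dia q. Evaluate φ at each world:
  w0 (successors {w0, w1, w2}): φ is true.
  w1 (successors {w1, w5}): φ is false.
  w2 (successors {w2}): φ is false.
  w3 (successors {w1, w3}): φ is true.
  w4 (successors {w3, w4}): φ is true.
  w5 (successors {w2, w3, w5}): φ is true.
For instance, at w2:
  At w2: r is false, Dia q is true, so r and Dia q is false.
    At w2: Dia q requires q at some successor in {w2}.
      q holds at w2, so Dia q is true at w2.
Satisfying worlds: {w0, w3, w4, w5}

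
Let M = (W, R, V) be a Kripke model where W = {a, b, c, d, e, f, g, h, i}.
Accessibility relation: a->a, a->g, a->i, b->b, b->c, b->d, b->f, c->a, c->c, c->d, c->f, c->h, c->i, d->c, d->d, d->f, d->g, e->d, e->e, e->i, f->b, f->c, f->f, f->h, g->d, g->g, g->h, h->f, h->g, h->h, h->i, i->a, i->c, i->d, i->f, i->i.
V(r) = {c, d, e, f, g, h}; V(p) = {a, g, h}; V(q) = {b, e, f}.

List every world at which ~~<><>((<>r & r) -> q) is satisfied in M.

a, b, c, d, e, f, g, h, i

Let φ = ~~<><>((<>r & r) -> q). Evaluate φ at each world:
  a (successors {a, g, i}): φ is true.
  b (successors {b, c, d, f}): φ is true.
  c (successors {a, c, d, f, h, i}): φ is true.
  d (successors {c, d, f, g}): φ is true.
  e (successors {d, e, i}): φ is true.
  f (successors {b, c, f, h}): φ is true.
  g (successors {d, g, h}): φ is true.
  h (successors {f, g, h, i}): φ is true.
  i (successors {a, c, d, f, i}): φ is true.
For instance, at g:
  At g: ~<><>((<>r & r) -> q) is false, so ~~<><>((<>r & r) -> q) is true.
    At g: <><>((<>r & r) -> q) is true, so ~<><>((<>r & r) -> q) is false.
      At g: <><>((<>r & r) -> q) requires <>((<>r & r) -> q) at some successor in {d, g, h}.
        <>((<>r & r) -> q) holds at d, so <><>((<>r & r) -> q) is true at g.
Satisfying worlds: {a, b, c, d, e, f, g, h, i}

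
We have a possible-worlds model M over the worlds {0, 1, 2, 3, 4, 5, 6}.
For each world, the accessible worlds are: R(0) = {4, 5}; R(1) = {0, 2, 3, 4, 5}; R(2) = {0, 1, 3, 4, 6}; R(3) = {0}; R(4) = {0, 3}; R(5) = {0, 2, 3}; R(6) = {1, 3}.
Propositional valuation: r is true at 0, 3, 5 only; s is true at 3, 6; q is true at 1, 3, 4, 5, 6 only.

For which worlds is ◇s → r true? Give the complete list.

0, 3, 5

Let φ = ◇s → r. Evaluate φ at each world:
  0 (successors {4, 5}): φ is true.
  1 (successors {0, 2, 3, 4, 5}): φ is false.
  2 (successors {0, 1, 3, 4, 6}): φ is false.
  3 (successors {0}): φ is true.
  4 (successors {0, 3}): φ is false.
  5 (successors {0, 2, 3}): φ is true.
  6 (successors {1, 3}): φ is false.
For instance, at 2:
  At 2: ◇s is true, r is false, so ◇s → r is false.
    At 2: ◇s requires s at some successor in {0, 1, 3, 4, 6}.
      s holds at 3, so ◇s is true at 2.
Satisfying worlds: {0, 3, 5}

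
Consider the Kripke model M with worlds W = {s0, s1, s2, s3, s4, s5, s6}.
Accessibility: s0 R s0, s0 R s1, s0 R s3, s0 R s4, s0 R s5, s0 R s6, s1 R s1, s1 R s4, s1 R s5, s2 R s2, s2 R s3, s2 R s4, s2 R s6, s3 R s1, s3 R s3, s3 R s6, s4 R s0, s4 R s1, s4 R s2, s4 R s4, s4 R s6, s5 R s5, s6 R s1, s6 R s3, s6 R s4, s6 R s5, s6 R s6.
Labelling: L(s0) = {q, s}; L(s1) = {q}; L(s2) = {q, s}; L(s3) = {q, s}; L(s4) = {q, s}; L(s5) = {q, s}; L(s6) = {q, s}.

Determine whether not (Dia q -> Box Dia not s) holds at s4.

At s4: Dia q -> Box Dia not s is false, so not (Dia q -> Box Dia not s) is true.
  At s4: Dia q is true, Box Dia not s is false, so Dia q -> Box Dia not s is false.
    At s4: Dia q requires q at some successor in {s0, s1, s2, s4, s6}.
      q holds at s0, so Dia q is true at s4.
    At s4: Box Dia not s requires Dia not s at every successor {s0, s1, s2, s4, s6}.
      Dia not s fails at s2, so Box Dia not s is false at s4.

Yes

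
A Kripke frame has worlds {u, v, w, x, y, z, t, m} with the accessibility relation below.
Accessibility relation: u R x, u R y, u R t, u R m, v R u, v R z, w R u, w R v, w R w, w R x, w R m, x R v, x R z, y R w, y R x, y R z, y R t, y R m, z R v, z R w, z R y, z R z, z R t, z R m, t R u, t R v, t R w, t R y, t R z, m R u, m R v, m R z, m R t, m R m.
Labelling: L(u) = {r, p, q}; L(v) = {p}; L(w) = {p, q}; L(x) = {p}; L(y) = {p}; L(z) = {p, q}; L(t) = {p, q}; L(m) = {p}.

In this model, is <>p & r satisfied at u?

Yes

Recall that <>ψ holds at a world iff ψ holds at some accessible world.
At u: <>p is true, r is true, so <>p & r is true.
  At u: <>p requires p at some successor in {x, y, t, m}.
    p holds at x, so <>p is true at u.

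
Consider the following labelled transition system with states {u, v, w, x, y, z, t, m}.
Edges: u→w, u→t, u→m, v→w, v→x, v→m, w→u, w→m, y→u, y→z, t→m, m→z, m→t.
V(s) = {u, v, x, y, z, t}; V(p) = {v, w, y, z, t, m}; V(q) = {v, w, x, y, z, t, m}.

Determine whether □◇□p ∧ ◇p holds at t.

At t: □◇□p is true, ◇p is true, so □◇□p ∧ ◇p is true.
  At t: □◇□p requires ◇□p at every successor {m}.
      At m: ◇□p requires □p at some successor in {z, t}.
        □p holds at z, so ◇□p is true at m.
  So □◇□p is true at t.
  At t: ◇p requires p at some successor in {m}.
    p holds at m, so ◇p is true at t.

Yes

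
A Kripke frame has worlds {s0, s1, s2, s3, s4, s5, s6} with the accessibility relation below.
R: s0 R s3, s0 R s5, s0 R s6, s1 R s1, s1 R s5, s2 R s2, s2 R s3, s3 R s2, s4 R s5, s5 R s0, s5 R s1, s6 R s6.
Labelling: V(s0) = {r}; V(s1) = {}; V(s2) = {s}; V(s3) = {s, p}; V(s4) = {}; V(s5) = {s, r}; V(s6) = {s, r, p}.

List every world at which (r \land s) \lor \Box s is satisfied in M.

s0, s2, s3, s4, s5, s6

Recall that \Box ψ holds at a world iff ψ holds at every accessible world, and \Diamond ψ holds iff ψ holds at some accessible world.
Let φ = (r \land s) \lor \Box s. Evaluate φ at each world:
  s0 (successors {s3, s5, s6}): φ is true.
  s1 (successors {s1, s5}): φ is false.
  s2 (successors {s2, s3}): φ is true.
  s3 (successors {s2}): φ is true.
  s4 (successors {s5}): φ is true.
  s5 (successors {s0, s1}): φ is true.
  s6 (successors {s6}): φ is true.
For instance, at s1:
  At s1: r \land s is false, \Box s is false, so (r \land s) \lor \Box s is false.
    At s1: \Box s requires s at every successor {s1, s5}.
      s fails at s1, so \Box s is false at s1.
Satisfying worlds: {s0, s2, s3, s4, s5, s6}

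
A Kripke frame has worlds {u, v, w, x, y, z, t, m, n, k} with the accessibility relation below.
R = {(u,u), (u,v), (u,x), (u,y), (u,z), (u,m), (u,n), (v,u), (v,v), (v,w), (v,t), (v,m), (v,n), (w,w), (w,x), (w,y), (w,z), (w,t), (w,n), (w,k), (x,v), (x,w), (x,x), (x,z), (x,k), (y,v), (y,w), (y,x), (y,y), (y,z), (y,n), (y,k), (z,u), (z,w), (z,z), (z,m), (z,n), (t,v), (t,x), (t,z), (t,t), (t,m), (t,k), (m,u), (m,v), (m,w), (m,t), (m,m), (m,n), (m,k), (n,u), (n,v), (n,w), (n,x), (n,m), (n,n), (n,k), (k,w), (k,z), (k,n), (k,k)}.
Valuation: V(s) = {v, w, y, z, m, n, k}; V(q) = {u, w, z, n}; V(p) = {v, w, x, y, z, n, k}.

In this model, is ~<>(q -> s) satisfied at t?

No

Recall that <>ψ holds at a world iff ψ holds at some accessible world.
At t: <>(q -> s) is true, so ~<>(q -> s) is false.
  At t: <>(q -> s) requires q -> s at some successor in {v, x, z, t, m, k}.
    q -> s holds at v, so <>(q -> s) is true at t.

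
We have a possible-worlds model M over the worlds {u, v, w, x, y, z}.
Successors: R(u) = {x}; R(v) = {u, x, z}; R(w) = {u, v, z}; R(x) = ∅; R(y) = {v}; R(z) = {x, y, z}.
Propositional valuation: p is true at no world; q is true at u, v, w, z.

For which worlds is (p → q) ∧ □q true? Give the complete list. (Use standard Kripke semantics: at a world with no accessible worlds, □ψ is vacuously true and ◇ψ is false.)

w, x, y

Let φ = (p → q) ∧ □q. Evaluate φ at each world:
  u (successors {x}): φ is false.
  v (successors {u, x, z}): φ is false.
  w (successors {u, v, z}): φ is true.
  x (successors ∅): φ is true.
  y (successors {v}): φ is true.
  z (successors {x, y, z}): φ is false.
For instance, at u:
  At u: p → q is true, □q is false, so (p → q) ∧ □q is false.
    At u: □q requires q at every successor {x}.
      q fails at x, so □q is false at u.
Satisfying worlds: {w, x, y}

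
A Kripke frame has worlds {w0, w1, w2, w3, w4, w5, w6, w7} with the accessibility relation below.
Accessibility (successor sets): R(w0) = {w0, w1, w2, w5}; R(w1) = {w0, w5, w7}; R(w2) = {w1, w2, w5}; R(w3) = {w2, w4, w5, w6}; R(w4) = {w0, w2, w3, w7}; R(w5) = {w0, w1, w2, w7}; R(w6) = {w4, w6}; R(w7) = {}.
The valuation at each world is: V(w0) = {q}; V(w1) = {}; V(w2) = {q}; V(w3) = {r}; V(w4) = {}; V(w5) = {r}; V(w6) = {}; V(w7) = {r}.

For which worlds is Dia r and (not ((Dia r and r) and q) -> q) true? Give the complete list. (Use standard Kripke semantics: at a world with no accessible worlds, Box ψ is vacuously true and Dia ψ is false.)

w0, w2

Let φ = Dia r and (not ((Dia r and r) and q) -> q). Evaluate φ at each world:
  w0 (successors {w0, w1, w2, w5}): φ is true.
  w1 (successors {w0, w5, w7}): φ is false.
  w2 (successors {w1, w2, w5}): φ is true.
  w3 (successors {w2, w4, w5, w6}): φ is false.
  w4 (successors {w0, w2, w3, w7}): φ is false.
  w5 (successors {w0, w1, w2, w7}): φ is false.
  w6 (successors {w4, w6}): φ is false.
  w7 (successors ∅): φ is false.
For instance, at w0:
  At w0: Dia r is true, not ((Dia r and r) and q) -> q is true, so Dia r and (not ((Dia r and r) and q) -> q) is true.
    At w0: Dia r requires r at some successor in {w0, w1, w2, w5}.
      r holds at w5, so Dia r is true at w0.
    At w0: not ((Dia r and r) and q) is true, q is true, so not ((Dia r and r) and q) -> q is true.
      At w0: (Dia r and r) and q is false, so not ((Dia r and r) and q) is true.
Satisfying worlds: {w0, w2}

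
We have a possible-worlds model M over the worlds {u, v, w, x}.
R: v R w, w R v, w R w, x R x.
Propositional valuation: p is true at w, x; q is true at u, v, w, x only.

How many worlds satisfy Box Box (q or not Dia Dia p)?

Let φ = Box Box (q or not Dia Dia p). Evaluate φ at each world:
  u (successors ∅): φ is true.
  v (successors {w}): φ is true.
  w (successors {v, w}): φ is true.
  x (successors {x}): φ is true.
For instance, at v:
  At v: Box Box (q or not Dia Dia p) requires Box (q or not Dia Dia p) at every successor {w}.
      At w: Box (q or not Dia Dia p) requires q or not Dia Dia p at every successor {v, w}.
        At v: q or not Dia Dia p is true.
        At w: q or not Dia Dia p is true.
      So Box (q or not Dia Dia p) is true at w.
  So Box Box (q or not Dia Dia p) is true at v.
Satisfying worlds: {u, v, w, x}

4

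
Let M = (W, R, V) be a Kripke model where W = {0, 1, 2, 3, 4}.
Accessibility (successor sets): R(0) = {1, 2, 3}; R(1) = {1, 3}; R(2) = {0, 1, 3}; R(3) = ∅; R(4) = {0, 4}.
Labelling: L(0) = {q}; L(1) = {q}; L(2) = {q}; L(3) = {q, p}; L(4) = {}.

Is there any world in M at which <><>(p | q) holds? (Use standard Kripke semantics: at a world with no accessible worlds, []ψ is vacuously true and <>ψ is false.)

Yes

Let φ = <><>(p | q). Evaluate φ at each world:
  0 (successors {1, 2, 3}): φ is true.
  1 (successors {1, 3}): φ is true.
  2 (successors {0, 1, 3}): φ is true.
  3 (successors ∅): φ is false.
  4 (successors {0, 4}): φ is true.
Detail at 0 (witness):
  At 0: <><>(p | q) requires <>(p | q) at some successor in {1, 2, 3}.
    <>(p | q) holds at 1, so <><>(p | q) is true at 0.
      At 1: <>(p | q) requires p | q at some successor in {1, 3}.
        p | q holds at 1, so <>(p | q) is true at 1.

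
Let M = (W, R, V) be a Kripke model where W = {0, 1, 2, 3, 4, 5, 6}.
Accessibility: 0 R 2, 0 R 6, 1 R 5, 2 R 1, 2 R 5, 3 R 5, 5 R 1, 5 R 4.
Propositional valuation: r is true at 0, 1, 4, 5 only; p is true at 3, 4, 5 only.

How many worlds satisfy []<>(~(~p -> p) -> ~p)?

Let φ = []<>(~(~p -> p) -> ~p). Evaluate φ at each world:
  0 (successors {2, 6}): φ is false.
  1 (successors {5}): φ is true.
  2 (successors {1, 5}): φ is true.
  3 (successors {5}): φ is true.
  4 (successors ∅): φ is true.
  5 (successors {1, 4}): φ is false.
  6 (successors ∅): φ is true.
For instance, at 3:
  At 3: []<>(~(~p -> p) -> ~p) requires <>(~(~p -> p) -> ~p) at every successor {5}.
      At 5: <>(~(~p -> p) -> ~p) requires ~(~p -> p) -> ~p at some successor in {1, 4}.
        ~(~p -> p) -> ~p holds at 1, so <>(~(~p -> p) -> ~p) is true at 5.
  So []<>(~(~p -> p) -> ~p) is true at 3.
Satisfying worlds: {1, 2, 3, 4, 6}

5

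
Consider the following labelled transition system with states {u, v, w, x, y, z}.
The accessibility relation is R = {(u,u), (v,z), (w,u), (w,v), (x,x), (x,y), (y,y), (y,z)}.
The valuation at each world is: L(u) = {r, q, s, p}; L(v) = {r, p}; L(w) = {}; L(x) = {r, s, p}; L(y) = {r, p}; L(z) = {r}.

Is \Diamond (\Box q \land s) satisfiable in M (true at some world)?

Yes

Let φ = \Diamond (\Box q \land s). Evaluate φ at each world:
  u (successors {u}): φ is true.
  v (successors {z}): φ is false.
  w (successors {u, v}): φ is true.
  x (successors {x, y}): φ is false.
  y (successors {y, z}): φ is false.
  z (successors ∅): φ is false.
Detail at u (witness):
  At u: \Diamond (\Box q \land s) requires \Box q \land s at some successor in {u}.
    \Box q \land s holds at u, so \Diamond (\Box q \land s) is true at u.
      At u: \Box q is true, s is true, so \Box q \land s is true.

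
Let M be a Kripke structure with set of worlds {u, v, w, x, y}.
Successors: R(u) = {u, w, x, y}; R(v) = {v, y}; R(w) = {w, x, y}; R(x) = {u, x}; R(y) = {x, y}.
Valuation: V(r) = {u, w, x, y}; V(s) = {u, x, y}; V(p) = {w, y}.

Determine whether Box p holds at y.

At y: Box p requires p at every successor {x, y}.
  p fails at x, so Box p is false at y.

No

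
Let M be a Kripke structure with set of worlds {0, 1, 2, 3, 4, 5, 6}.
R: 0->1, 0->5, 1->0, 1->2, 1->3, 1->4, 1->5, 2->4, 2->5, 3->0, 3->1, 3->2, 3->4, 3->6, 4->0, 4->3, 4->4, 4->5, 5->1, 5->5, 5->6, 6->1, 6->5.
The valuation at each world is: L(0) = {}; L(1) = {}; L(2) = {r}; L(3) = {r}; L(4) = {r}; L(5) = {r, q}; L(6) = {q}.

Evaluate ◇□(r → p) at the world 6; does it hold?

No

At 6: ◇□(r → p) requires □(r → p) at some successor in {1, 5}.
  At 1: □(r → p) is false.
  At 5: □(r → p) is false.
So ◇□(r → p) is false at 6.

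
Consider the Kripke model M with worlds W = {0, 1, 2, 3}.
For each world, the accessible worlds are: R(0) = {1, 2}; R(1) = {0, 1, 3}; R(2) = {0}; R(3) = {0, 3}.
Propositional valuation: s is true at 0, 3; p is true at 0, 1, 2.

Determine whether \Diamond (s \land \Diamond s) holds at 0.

No

Recall that \Diamond ψ holds at a world iff ψ holds at some accessible world.
At 0: \Diamond (s \land \Diamond s) requires s \land \Diamond s at some successor in {1, 2}.
  At 1: s \land \Diamond s is false.
  At 2: s \land \Diamond s is false.
So \Diamond (s \land \Diamond s) is false at 0.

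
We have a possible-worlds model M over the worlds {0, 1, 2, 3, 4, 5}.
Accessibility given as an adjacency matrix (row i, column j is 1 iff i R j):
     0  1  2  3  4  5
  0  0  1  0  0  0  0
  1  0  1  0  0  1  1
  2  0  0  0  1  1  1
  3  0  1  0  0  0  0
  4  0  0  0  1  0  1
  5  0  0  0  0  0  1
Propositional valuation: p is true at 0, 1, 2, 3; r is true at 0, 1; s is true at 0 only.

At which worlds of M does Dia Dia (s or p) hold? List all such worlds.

Let φ = Dia Dia (s or p). Evaluate φ at each world:
  0 (successors {1}): φ is true.
  1 (successors {1, 4, 5}): φ is true.
  2 (successors {3, 4, 5}): φ is true.
  3 (successors {1}): φ is true.
  4 (successors {3, 5}): φ is true.
  5 (successors {5}): φ is false.
For instance, at 1:
  At 1: Dia Dia (s or p) requires Dia (s or p) at some successor in {1, 4, 5}.
    Dia (s or p) holds at 1, so Dia Dia (s or p) is true at 1.
      At 1: Dia (s or p) requires s or p at some successor in {1, 4, 5}.
        s or p holds at 1, so Dia (s or p) is true at 1.
Satisfying worlds: {0, 1, 2, 3, 4}

0, 1, 2, 3, 4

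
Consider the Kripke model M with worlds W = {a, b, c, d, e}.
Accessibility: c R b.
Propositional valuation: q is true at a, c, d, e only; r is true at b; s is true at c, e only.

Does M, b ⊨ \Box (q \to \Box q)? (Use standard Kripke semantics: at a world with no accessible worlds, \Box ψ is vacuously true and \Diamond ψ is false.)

Yes

At b: no accessible worlds, so \Box (q \to \Box q) holds vacuously.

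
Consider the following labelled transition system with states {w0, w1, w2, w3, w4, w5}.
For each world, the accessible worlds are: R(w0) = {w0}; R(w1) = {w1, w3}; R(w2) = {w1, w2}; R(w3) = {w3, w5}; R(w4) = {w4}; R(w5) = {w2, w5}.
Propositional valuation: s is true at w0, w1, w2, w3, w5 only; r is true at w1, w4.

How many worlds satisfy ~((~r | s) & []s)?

1

Let φ = ~((~r | s) & []s). Evaluate φ at each world:
  w0 (successors {w0}): φ is false.
  w1 (successors {w1, w3}): φ is false.
  w2 (successors {w1, w2}): φ is false.
  w3 (successors {w3, w5}): φ is false.
  w4 (successors {w4}): φ is true.
  w5 (successors {w2, w5}): φ is false.
For instance, at w4:
  At w4: (~r | s) & []s is false, so ~((~r | s) & []s) is true.
    At w4: ~r | s is false, []s is false, so (~r | s) & []s is false.
      At w4: []s requires s at every successor {w4}.
        s fails at w4, so []s is false at w4.
Satisfying worlds: {w4}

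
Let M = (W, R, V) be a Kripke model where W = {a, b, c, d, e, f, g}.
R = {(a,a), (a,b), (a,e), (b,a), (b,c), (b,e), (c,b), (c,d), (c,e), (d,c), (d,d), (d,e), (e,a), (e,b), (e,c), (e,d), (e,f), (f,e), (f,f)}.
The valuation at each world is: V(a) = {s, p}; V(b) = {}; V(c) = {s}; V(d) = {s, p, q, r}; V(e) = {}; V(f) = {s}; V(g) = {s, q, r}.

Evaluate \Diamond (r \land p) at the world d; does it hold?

Yes

At d: \Diamond (r \land p) requires r \land p at some successor in {c, d, e}.
  r \land p holds at d, so \Diamond (r \land p) is true at d.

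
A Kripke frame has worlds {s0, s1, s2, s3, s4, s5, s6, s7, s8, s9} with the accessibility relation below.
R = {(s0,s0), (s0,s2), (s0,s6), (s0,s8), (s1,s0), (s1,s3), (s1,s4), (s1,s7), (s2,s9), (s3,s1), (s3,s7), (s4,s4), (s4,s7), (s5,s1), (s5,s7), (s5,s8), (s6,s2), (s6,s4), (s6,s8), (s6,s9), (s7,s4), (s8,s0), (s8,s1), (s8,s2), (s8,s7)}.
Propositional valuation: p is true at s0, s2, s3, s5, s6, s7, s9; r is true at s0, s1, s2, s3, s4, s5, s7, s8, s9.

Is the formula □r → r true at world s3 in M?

Recall that □ψ holds at a world iff ψ holds at every accessible world, and ◇ψ holds iff ψ holds at some accessible world.
At s3: □r is true, r is true, so □r → r is true.
  At s3: □r requires r at every successor {s1, s7}.
    At s1: r is true.
    At s7: r is true.
  So □r is true at s3.

Yes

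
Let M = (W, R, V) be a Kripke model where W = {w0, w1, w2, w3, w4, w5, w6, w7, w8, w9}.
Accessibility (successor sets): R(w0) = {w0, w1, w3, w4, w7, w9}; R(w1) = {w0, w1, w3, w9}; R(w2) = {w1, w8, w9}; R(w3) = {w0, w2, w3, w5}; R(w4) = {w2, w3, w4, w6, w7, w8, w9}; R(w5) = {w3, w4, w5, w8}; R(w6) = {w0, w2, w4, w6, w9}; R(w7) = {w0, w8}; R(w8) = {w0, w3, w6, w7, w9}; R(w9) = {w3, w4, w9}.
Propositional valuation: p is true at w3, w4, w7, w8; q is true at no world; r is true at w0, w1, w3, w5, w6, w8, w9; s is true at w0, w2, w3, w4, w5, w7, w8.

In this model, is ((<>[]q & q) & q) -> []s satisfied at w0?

Yes

At w0: (<>[]q & q) & q is false, []s is false, so ((<>[]q & q) & q) -> []s is true.
  At w0: <>[]q & q is false, q is false, so (<>[]q & q) & q is false.
    At w0: <>[]q is false, q is false, so <>[]q & q is false.
      At w0: <>[]q requires []q at some successor in {w0, w1, w3, w4, w7, w9}.
        At w0: []q is false.
        At w1: []q is false.
        At w3: []q is false.
        At w4: []q is false.
        At w7: []q is false.
        At w9: []q is false.
      So <>[]q is false at w0.
  At w0: []s requires s at every successor {w0, w1, w3, w4, w7, w9}.
    s fails at w1, so []s is false at w0.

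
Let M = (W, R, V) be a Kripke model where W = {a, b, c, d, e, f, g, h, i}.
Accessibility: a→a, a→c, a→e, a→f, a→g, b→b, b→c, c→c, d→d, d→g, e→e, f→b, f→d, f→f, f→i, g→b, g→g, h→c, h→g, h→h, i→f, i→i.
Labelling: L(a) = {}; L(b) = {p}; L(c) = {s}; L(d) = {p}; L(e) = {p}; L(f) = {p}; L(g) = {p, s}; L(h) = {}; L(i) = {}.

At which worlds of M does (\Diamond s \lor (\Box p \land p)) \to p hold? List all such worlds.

b, d, e, f, g, i

Recall that \Box ψ holds at a world iff ψ holds at every accessible world, and \Diamond ψ holds iff ψ holds at some accessible world.
Let φ = (\Diamond s \lor (\Box p \land p)) \to p. Evaluate φ at each world:
  a (successors {a, c, e, f, g}): φ is false.
  b (successors {b, c}): φ is true.
  c (successors {c}): φ is false.
  d (successors {d, g}): φ is true.
  e (successors {e}): φ is true.
  f (successors {b, d, f, i}): φ is true.
  g (successors {b, g}): φ is true.
  h (successors {c, g, h}): φ is false.
  i (successors {f, i}): φ is true.
For instance, at i:
  At i: \Diamond s \lor (\Box p \land p) is false, p is false, so (\Diamond s \lor (\Box p \land p)) \to p is true.
    At i: \Diamond s is false, \Box p \land p is false, so \Diamond s \lor (\Box p \land p) is false.
      At i: \Diamond s requires s at some successor in {f, i}.
        At f: s is false.
        At i: s is false.
      So \Diamond s is false at i.
      At i: \Box p is false, p is false, so \Box p \land p is false.
Satisfying worlds: {b, d, e, f, g, i}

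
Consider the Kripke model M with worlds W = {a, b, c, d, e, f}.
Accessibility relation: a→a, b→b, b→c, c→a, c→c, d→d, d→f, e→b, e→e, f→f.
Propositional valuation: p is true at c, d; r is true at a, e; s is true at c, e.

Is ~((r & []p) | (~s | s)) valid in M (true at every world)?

Let φ = ~((r & []p) | (~s | s)). Evaluate φ at each world:
  a (successors {a}): φ is false.
  b (successors {b, c}): φ is false.
  c (successors {a, c}): φ is false.
  d (successors {d, f}): φ is false.
  e (successors {b, e}): φ is false.
  f (successors {f}): φ is false.
Detail at a (counterexample):
  At a: (r & []p) | (~s | s) is true, so ~((r & []p) | (~s | s)) is false.
    At a: r & []p is false, ~s | s is true, so (r & []p) | (~s | s) is true.
      At a: r is true, []p is false, so r & []p is false.

No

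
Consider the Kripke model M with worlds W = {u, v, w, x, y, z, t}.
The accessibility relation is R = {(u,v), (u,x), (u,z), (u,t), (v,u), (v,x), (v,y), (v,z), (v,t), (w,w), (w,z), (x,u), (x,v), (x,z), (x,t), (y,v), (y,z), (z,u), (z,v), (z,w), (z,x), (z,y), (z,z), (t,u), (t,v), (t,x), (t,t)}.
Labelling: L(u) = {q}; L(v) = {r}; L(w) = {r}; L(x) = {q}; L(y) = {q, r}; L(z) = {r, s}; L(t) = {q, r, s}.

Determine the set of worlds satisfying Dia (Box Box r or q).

u, v, x, z, t

Let φ = Dia (Box Box r or q). Evaluate φ at each world:
  u (successors {v, x, z, t}): φ is true.
  v (successors {u, x, y, z, t}): φ is true.
  w (successors {w, z}): φ is false.
  x (successors {u, v, z, t}): φ is true.
  y (successors {v, z}): φ is false.
  z (successors {u, v, w, x, y, z}): φ is true.
  t (successors {u, v, x, t}): φ is true.
For instance, at t:
  At t: Dia (Box Box r or q) requires Box Box r or q at some successor in {u, v, x, t}.
    Box Box r or q holds at u, so Dia (Box Box r or q) is true at t.
      At u: Box Box r is false, q is true, so Box Box r or q is true.
Satisfying worlds: {u, v, x, z, t}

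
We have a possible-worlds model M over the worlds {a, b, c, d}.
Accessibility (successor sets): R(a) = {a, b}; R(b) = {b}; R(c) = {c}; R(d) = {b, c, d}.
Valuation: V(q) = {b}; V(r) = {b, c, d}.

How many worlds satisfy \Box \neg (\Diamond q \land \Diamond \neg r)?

3

Let φ = \Box \neg (\Diamond q \land \Diamond \neg r). Evaluate φ at each world:
  a (successors {a, b}): φ is false.
  b (successors {b}): φ is true.
  c (successors {c}): φ is true.
  d (successors {b, c, d}): φ is true.
For instance, at a:
  At a: \Box \neg (\Diamond q \land \Diamond \neg r) requires \neg (\Diamond q \land \Diamond \neg r) at every successor {a, b}.
    \neg (\Diamond q \land \Diamond \neg r) fails at a, so \Box \neg (\Diamond q \land \Diamond \neg r) is false at a.
      At a: \Diamond q \land \Diamond \neg r is true, so \neg (\Diamond q \land \Diamond \neg r) is false.
Satisfying worlds: {b, c, d}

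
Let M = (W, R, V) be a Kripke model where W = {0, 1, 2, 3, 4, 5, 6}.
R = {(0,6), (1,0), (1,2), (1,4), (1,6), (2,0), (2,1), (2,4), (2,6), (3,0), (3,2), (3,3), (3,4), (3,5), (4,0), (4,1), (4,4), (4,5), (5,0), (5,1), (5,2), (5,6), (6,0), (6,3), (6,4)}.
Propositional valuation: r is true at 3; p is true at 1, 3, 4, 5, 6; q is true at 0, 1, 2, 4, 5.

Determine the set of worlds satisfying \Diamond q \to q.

Recall that \Diamond ψ holds at a world iff ψ holds at some accessible world.
Let φ = \Diamond q \to q. Evaluate φ at each world:
  0 (successors {6}): φ is true.
  1 (successors {0, 2, 4, 6}): φ is true.
  2 (successors {0, 1, 4, 6}): φ is true.
  3 (successors {0, 2, 3, 4, 5}): φ is false.
  4 (successors {0, 1, 4, 5}): φ is true.
  5 (successors {0, 1, 2, 6}): φ is true.
  6 (successors {0, 3, 4}): φ is false.
For instance, at 3:
  At 3: \Diamond q is true, q is false, so \Diamond q \to q is false.
    At 3: \Diamond q requires q at some successor in {0, 2, 3, 4, 5}.
      q holds at 0, so \Diamond q is true at 3.
Satisfying worlds: {0, 1, 2, 4, 5}

0, 1, 2, 4, 5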